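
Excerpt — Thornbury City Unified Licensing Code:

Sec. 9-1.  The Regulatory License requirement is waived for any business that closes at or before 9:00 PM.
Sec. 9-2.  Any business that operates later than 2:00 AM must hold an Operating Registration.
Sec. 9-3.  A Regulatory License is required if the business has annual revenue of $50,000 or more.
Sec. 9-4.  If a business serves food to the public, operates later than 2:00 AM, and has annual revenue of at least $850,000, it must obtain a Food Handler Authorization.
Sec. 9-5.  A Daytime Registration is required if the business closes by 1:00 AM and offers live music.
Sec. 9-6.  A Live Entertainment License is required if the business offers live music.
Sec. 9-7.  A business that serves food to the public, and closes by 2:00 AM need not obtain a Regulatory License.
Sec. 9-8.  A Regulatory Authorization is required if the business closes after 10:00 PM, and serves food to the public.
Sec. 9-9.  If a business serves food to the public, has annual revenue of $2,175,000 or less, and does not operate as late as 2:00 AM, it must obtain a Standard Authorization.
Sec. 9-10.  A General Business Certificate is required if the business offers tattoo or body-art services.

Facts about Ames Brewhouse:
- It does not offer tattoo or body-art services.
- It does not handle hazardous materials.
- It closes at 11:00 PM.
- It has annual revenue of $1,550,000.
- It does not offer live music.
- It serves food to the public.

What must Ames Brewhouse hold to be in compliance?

Sec. 9-1. closes 11:00 PM, after 9:00 PM → Regulatory License exemption does not apply.
Sec. 9-2. closes 11:00 PM, at/before 2:00 AM → Operating Registration not required.
Sec. 9-3. revenue $1,550,000 ≥ $50,000 → Regulatory License required.
Sec. 9-4. serves food to the public; closes 11:00 PM, at/before 2:00 AM; revenue $1,550,000 ≥ $850,000 → Food Handler Authorization not required.
Sec. 9-5. closes 11:00 PM, at/before 1:00 AM; does not offer live music → Daytime Registration not required.
Sec. 9-6. does not offer live music → Live Entertainment License not required.
Sec. 9-7. serves food to the public; closes 11:00 PM, at/before 2:00 AM → exempt from Regulatory License.
Sec. 9-8. closes 11:00 PM, after 10:00 PM; serves food to the public → Regulatory Authorization required.
Sec. 9-9. serves food to the public; revenue $1,550,000 ≤ $2,175,000; closes 11:00 PM, at/before 2:00 AM → Standard Authorization required.
Sec. 9-10. does not offer tattoo or body-art services → General Business Certificate not required.

Regulatory Authorization, Standard Authorization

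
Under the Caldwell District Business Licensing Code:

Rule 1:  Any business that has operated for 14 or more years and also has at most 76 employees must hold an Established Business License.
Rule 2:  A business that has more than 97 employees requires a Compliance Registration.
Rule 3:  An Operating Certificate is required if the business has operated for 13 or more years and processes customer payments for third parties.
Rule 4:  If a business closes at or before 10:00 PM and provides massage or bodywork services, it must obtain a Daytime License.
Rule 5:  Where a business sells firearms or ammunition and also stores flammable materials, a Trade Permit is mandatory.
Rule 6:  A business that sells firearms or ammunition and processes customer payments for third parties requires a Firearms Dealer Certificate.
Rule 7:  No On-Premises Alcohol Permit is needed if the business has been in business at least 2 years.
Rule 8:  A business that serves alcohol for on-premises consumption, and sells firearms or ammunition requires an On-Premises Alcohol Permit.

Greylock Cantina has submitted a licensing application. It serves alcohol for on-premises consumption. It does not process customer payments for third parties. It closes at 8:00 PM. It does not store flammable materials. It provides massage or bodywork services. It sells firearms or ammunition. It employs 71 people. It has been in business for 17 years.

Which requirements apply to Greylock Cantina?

Daytime License, Established Business License

Rule 1: years in business 17 ≥ 14; employees 71 ≤ 76 → Established Business License required.
Rule 2: employees 71 ≤ 97 → Compliance Registration not required.
Rule 3: years in business 17 ≥ 13; does not process customer payments for third parties → Operating Certificate not required.
Rule 4: closes 8:00 PM, at/before 10:00 PM; provides massage or bodywork services → Daytime License required.
Rule 5: sells firearms or ammunition; does not store flammable materials → Trade Permit not required.
Rule 6: sells firearms or ammunition; does not process customer payments for third parties → Firearms Dealer Certificate not required.
Rule 7: years in business 17 ≥ 2 → exempt from On-Premises Alcohol Permit.
Rule 8: serves alcohol for on-premises consumption; sells firearms or ammunition → On-Premises Alcohol Permit required.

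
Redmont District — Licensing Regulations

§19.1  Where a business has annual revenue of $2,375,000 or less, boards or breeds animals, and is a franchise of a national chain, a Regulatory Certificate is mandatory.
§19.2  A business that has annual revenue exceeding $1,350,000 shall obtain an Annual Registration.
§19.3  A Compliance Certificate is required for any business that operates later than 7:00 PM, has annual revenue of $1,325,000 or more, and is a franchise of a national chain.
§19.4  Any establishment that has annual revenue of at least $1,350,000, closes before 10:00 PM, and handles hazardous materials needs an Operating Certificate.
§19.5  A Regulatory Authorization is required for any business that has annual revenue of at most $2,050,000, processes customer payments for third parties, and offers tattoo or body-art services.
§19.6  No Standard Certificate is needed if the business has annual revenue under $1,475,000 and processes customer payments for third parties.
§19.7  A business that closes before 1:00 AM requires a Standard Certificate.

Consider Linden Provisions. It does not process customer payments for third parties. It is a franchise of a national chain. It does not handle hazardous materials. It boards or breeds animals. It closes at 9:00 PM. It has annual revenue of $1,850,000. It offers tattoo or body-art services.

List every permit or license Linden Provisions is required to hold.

Annual Registration, Compliance Certificate, Regulatory Certificate, Standard Certificate

§19.1 revenue $1,850,000 ≤ $2,375,000; boards or breeds animals; is a franchise of a national chain → Regulatory Certificate required.
§19.2 revenue $1,850,000 > $1,350,000 → Annual Registration required.
§19.3 closes 9:00 PM, after 7:00 PM; revenue $1,850,000 ≥ $1,325,000; is a franchise of a national chain → Compliance Certificate required.
§19.4 revenue $1,850,000 ≥ $1,350,000; closes 9:00 PM, at/before 10:00 PM; does not handle hazardous materials → Operating Certificate not required.
§19.5 revenue $1,850,000 ≤ $2,050,000; does not process customer payments for third parties; offers tattoo or body-art services → Regulatory Authorization not required.
§19.6 revenue $1,850,000 ≥ $1,475,000; does not process customer payments for third parties → Standard Certificate exemption does not apply.
§19.7 closes 9:00 PM, at/before 1:00 AM → Standard Certificate required.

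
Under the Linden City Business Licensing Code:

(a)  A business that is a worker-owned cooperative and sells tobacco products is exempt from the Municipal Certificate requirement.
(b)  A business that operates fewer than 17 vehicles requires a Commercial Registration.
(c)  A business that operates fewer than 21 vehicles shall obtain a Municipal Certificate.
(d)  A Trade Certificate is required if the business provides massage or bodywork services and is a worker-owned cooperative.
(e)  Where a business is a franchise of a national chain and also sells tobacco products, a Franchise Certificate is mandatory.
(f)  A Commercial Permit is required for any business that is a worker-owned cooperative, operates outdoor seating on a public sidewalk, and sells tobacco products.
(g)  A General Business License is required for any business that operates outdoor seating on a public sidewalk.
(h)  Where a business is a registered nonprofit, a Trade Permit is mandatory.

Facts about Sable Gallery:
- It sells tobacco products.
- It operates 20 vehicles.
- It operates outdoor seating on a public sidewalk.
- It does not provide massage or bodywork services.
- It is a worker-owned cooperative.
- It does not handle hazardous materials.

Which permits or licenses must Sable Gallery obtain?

(a) is a worker-owned cooperative; sells tobacco products → exempt from Municipal Certificate.
(b) vehicles 20 ≥ 17 → Commercial Registration not required.
(c) vehicles 20 < 21 → Municipal Certificate required.
(d) does not provide massage or bodywork services; is a worker-owned cooperative → Trade Certificate not required.
(e) is a worker-owned cooperative (not: is a franchise of a national chain); sells tobacco products → Franchise Certificate not required.
(f) is a worker-owned cooperative; operates outdoor seating on a public sidewalk; sells tobacco products → Commercial Permit required.
(g) operates outdoor seating on a public sidewalk → General Business License required.
(h) is a worker-owned cooperative (not: is a registered nonprofit) → Trade Permit not required.

Commercial Permit, General Business License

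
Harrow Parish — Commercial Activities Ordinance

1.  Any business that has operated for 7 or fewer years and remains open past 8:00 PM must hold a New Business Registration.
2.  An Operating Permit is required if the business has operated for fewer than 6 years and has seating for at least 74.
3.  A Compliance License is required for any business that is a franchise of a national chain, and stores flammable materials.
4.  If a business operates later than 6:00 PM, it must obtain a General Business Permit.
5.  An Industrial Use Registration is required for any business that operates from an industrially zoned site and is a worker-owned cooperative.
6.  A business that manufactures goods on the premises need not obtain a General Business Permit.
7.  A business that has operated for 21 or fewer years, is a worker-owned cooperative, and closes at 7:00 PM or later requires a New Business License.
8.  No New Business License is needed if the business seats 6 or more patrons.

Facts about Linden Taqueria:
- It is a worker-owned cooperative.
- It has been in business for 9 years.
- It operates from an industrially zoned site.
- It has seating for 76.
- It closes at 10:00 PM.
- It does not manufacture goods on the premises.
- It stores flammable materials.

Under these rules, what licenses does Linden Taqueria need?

General Business Permit, Industrial Use Registration

1. years in business 9 > 7; closes 10:00 PM, after 8:00 PM → New Business Registration not required.
2. years in business 9 ≥ 6; seating 76 ≥ 74 → Operating Permit not required.
3. is a worker-owned cooperative (not: is a franchise of a national chain); stores flammable materials → Compliance License not required.
4. closes 10:00 PM, after 6:00 PM → General Business Permit required.
5. operates from an industrially zoned site; is a worker-owned cooperative → Industrial Use Registration required.
6. does not manufacture goods on the premises → General Business Permit exemption does not apply.
7. years in business 9 ≤ 21; is a worker-owned cooperative; closes 10:00 PM, after 7:00 PM → New Business License required.
8. seating 76 ≥ 6 → exempt from New Business License.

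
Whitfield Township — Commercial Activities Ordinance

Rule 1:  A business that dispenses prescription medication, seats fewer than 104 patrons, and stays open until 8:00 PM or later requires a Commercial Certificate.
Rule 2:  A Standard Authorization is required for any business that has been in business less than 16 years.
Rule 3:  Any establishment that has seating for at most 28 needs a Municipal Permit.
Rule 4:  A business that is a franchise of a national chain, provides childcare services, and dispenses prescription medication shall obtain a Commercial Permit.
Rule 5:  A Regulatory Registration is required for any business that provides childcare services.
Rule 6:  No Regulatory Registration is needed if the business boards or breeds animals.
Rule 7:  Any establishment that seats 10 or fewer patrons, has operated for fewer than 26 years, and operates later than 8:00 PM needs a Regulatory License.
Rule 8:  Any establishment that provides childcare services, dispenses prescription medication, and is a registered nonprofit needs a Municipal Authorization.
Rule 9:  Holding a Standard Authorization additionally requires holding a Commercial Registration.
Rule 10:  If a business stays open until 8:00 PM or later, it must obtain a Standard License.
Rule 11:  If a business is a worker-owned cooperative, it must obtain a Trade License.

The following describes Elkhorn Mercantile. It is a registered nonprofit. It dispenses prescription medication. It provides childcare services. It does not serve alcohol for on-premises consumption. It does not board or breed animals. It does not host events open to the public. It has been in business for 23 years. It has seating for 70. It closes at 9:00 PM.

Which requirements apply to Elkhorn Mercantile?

Rule 1: dispenses prescription medication; seating 70 < 104; closes 9:00 PM, after 8:00 PM → Commercial Certificate required.
Rule 2: years in business 23 ≥ 16 → Standard Authorization not required.
Rule 3: seating 70 > 28 → Municipal Permit not required.
Rule 4: is a registered nonprofit (not: is a franchise of a national chain); provides childcare services; dispenses prescription medication → Commercial Permit not required.
Rule 5: provides childcare services → Regulatory Registration required.
Rule 6: does not board or breed animals → Regulatory Registration exemption does not apply.
Rule 7: seating 70 > 10; years in business 23 < 26; closes 9:00 PM, after 8:00 PM → Regulatory License not required.
Rule 8: provides childcare services; dispenses prescription medication; is a registered nonprofit → Municipal Authorization required.
Rule 9: Standard Authorization is not required → no effect.
Rule 10: closes 9:00 PM, after 8:00 PM → Standard License required.
Rule 11: is a registered nonprofit (not: is a worker-owned cooperative) → Trade License not required.

Commercial Certificate, Municipal Authorization, Regulatory Registration, Standard License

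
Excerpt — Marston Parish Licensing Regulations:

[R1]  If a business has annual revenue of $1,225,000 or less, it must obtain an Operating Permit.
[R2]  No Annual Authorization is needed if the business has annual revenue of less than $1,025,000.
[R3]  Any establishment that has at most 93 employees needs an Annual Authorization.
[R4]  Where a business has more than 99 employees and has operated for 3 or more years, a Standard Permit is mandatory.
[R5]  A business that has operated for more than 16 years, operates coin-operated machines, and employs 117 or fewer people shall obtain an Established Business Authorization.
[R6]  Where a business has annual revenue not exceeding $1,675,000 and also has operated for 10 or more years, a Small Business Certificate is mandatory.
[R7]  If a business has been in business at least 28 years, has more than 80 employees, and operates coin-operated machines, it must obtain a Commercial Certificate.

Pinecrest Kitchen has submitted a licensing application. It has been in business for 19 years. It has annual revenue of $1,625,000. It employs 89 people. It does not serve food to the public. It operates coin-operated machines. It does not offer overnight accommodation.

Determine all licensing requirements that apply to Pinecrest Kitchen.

[R1] revenue $1,625,000 > $1,225,000 → Operating Permit not required.
[R2] revenue $1,625,000 ≥ $1,025,000 → Annual Authorization exemption does not apply.
[R3] employees 89 ≤ 93 → Annual Authorization required.
[R4] employees 89 ≤ 99; years in business 19 ≥ 3 → Standard Permit not required.
[R5] years in business 19 > 16; operates coin-operated machines; employees 89 ≤ 117 → Established Business Authorization required.
[R6] revenue $1,625,000 ≤ $1,675,000; years in business 19 ≥ 10 → Small Business Certificate required.
[R7] years in business 19 < 28; employees 89 > 80; operates coin-operated machines → Commercial Certificate not required.

Annual Authorization, Established Business Authorization, Small Business Certificate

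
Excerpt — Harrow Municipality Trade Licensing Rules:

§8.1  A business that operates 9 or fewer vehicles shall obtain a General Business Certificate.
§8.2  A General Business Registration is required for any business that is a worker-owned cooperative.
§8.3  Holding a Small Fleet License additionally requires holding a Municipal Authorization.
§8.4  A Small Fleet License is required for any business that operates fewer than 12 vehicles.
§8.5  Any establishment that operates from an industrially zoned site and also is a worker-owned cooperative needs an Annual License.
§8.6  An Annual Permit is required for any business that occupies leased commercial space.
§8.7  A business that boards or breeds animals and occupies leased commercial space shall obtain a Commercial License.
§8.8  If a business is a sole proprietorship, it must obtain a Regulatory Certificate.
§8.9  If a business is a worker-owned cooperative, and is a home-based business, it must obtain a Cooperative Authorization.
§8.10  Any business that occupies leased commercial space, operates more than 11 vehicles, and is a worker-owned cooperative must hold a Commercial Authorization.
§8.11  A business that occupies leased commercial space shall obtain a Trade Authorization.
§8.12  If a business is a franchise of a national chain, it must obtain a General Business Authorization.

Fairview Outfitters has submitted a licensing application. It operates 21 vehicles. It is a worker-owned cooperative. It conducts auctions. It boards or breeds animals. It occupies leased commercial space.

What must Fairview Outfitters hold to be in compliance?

§8.1 vehicles 21 > 9 → General Business Certificate not required.
§8.2 is a worker-owned cooperative → General Business Registration required.
§8.3 Small Fleet License is not required → no effect.
§8.4 vehicles 21 ≥ 12 → Small Fleet License not required.
§8.5 occupies leased commercial space (not: operates from an industrially zoned site); is a worker-owned cooperative → Annual License not required.
§8.6 occupies leased commercial space → Annual Permit required.
§8.7 boards or breeds animals; occupies leased commercial space → Commercial License required.
§8.8 is a worker-owned cooperative (not: is a sole proprietorship) → Regulatory Certificate not required.
§8.9 is a worker-owned cooperative; occupies leased commercial space (not: is a home-based business) → Cooperative Authorization not required.
§8.10 occupies leased commercial space; vehicles 21 > 11; is a worker-owned cooperative → Commercial Authorization required.
§8.11 occupies leased commercial space → Trade Authorization required.
§8.12 is a worker-owned cooperative (not: is a franchise of a national chain) → General Business Authorization not required.

Annual Permit, Commercial Authorization, Commercial License, General Business Registration, Trade Authorization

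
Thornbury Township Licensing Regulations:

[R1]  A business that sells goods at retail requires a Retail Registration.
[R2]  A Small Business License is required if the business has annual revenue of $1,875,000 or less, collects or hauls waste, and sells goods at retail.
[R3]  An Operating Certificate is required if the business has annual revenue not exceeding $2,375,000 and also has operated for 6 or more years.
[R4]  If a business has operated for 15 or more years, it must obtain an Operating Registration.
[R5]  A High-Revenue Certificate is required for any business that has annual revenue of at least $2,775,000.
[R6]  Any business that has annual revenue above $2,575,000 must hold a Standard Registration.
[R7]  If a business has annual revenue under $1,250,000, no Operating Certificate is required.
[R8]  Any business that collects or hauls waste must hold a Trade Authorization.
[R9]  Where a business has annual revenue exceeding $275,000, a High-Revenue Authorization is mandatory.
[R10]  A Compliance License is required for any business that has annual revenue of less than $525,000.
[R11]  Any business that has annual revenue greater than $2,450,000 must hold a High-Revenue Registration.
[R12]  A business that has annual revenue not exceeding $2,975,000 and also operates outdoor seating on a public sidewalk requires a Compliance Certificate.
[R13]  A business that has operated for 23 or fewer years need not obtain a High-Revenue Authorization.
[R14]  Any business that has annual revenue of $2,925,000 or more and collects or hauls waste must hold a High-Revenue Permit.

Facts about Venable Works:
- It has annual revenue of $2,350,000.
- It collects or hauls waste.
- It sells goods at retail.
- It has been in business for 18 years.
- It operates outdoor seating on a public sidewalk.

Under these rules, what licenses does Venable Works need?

[R1] sells goods at retail → Retail Registration required.
[R2] revenue $2,350,000 > $1,875,000; collects or hauls waste; sells goods at retail → Small Business License not required.
[R3] revenue $2,350,000 ≤ $2,375,000; years in business 18 ≥ 6 → Operating Certificate required.
[R4] years in business 18 ≥ 15 → Operating Registration required.
[R5] revenue $2,350,000 < $2,775,000 → High-Revenue Certificate not required.
[R6] revenue $2,350,000 ≤ $2,575,000 → Standard Registration not required.
[R7] revenue $2,350,000 ≥ $1,250,000 → Operating Certificate exemption does not apply.
[R8] collects or hauls waste → Trade Authorization required.
[R9] revenue $2,350,000 > $275,000 → High-Revenue Authorization required.
[R10] revenue $2,350,000 ≥ $525,000 → Compliance License not required.
[R11] revenue $2,350,000 ≤ $2,450,000 → High-Revenue Registration not required.
[R12] revenue $2,350,000 ≤ $2,975,000; operates outdoor seating on a public sidewalk → Compliance Certificate required.
[R13] years in business 18 ≤ 23 → exempt from High-Revenue Authorization.
[R14] revenue $2,350,000 < $2,925,000; collects or hauls waste → High-Revenue Permit not required.

Compliance Certificate, Operating Certificate, Operating Registration, Retail Registration, Trade Authorization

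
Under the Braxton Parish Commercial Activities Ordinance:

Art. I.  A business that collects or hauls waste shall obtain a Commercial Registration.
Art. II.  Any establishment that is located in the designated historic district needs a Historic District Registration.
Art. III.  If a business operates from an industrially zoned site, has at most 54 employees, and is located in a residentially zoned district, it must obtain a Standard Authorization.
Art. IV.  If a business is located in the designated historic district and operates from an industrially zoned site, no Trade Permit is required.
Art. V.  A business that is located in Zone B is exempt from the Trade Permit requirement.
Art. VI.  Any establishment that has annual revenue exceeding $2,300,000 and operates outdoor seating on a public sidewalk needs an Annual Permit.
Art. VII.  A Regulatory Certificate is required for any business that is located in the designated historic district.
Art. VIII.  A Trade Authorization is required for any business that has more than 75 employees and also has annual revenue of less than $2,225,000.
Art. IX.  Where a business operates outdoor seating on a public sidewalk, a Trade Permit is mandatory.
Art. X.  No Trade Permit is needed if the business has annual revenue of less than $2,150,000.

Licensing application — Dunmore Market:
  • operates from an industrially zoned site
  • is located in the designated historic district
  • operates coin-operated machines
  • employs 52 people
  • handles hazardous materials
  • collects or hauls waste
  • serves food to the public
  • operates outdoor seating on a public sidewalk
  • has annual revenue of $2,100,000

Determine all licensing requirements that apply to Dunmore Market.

Art. I. collects or hauls waste → Commercial Registration required.
Art. II. is located in the designated historic district → Historic District Registration required.
Art. III. operates from an industrially zoned site; employees 52 ≤ 54; is located in the designated historic district (not: is located in a residentially zoned district) → Standard Authorization not required.
Art. IV. is located in the designated historic district; operates from an industrially zoned site → exempt from Trade Permit.
Art. V. is located in the designated historic district (not: is located in Zone B) → Trade Permit exemption does not apply.
Art. VI. revenue $2,100,000 ≤ $2,300,000; operates outdoor seating on a public sidewalk → Annual Permit not required.
Art. VII. is located in the designated historic district → Regulatory Certificate required.
Art. VIII. employees 52 ≤ 75; revenue $2,100,000 < $2,225,000 → Trade Authorization not required.
Art. IX. operates outdoor seating on a public sidewalk → Trade Permit required.
Art. X. revenue $2,100,000 < $2,150,000 → exempt from Trade Permit.

Commercial Registration, Historic District Registration, Regulatory Certificate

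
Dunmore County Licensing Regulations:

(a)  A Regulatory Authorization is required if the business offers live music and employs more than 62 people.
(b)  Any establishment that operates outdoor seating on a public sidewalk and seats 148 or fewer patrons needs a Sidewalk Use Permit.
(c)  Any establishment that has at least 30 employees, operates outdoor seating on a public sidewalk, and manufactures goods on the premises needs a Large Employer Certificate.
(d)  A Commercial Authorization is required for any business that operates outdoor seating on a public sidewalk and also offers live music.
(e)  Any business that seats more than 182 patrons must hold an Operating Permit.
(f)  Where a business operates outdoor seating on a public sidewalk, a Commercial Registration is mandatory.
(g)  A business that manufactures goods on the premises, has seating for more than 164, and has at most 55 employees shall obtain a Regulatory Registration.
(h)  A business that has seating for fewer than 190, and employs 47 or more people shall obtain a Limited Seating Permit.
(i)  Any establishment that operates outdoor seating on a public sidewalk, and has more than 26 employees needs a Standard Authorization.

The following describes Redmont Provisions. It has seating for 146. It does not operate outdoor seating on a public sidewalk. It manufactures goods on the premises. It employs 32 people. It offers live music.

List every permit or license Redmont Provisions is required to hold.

None

(a) offers live music; employees 32 ≤ 62 → Regulatory Authorization not required.
(b) does not operate outdoor seating on a public sidewalk; seating 146 ≤ 148 → Sidewalk Use Permit not required.
(c) employees 32 ≥ 30; does not operate outdoor seating on a public sidewalk; manufactures goods on the premises → Large Employer Certificate not required.
(d) does not operate outdoor seating on a public sidewalk; offers live music → Commercial Authorization not required.
(e) seating 146 ≤ 182 → Operating Permit not required.
(f) does not operate outdoor seating on a public sidewalk → Commercial Registration not required.
(g) manufactures goods on the premises; seating 146 ≤ 164; employees 32 ≤ 55 → Regulatory Registration not required.
(h) seating 146 < 190; employees 32 < 47 → Limited Seating Permit not required.
(i) does not operate outdoor seating on a public sidewalk; employees 32 > 26 → Standard Authorization not required.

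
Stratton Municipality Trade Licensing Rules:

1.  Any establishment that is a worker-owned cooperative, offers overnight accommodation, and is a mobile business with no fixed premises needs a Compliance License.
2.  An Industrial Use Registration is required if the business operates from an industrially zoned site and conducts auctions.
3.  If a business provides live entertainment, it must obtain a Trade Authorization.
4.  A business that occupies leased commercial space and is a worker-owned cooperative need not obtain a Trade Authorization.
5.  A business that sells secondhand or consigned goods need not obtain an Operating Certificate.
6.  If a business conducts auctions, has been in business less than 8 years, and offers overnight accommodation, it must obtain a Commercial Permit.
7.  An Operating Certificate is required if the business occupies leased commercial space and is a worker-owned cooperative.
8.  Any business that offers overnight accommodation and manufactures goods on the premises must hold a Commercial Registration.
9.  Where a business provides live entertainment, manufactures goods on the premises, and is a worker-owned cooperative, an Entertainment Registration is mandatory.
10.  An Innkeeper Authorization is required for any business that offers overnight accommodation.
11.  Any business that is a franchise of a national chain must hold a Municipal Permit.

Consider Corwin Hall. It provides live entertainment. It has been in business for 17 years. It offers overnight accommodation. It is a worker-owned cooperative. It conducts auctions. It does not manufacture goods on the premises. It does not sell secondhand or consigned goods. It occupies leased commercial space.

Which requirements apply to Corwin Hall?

1. is a worker-owned cooperative; offers overnight accommodation; occupies leased commercial space (not: is a mobile business with no fixed premises) → Compliance License not required.
2. occupies leased commercial space (not: operates from an industrially zoned site); conducts auctions → Industrial Use Registration not required.
3. provides live entertainment → Trade Authorization required.
4. occupies leased commercial space; is a worker-owned cooperative → exempt from Trade Authorization.
5. does not sell secondhand or consigned goods → Operating Certificate exemption does not apply.
6. conducts auctions; years in business 17 ≥ 8; offers overnight accommodation → Commercial Permit not required.
7. occupies leased commercial space; is a worker-owned cooperative → Operating Certificate required.
8. offers overnight accommodation; does not manufacture goods on the premises → Commercial Registration not required.
9. provides live entertainment; does not manufacture goods on the premises; is a worker-owned cooperative → Entertainment Registration not required.
10. offers overnight accommodation → Innkeeper Authorization required.
11. is a worker-owned cooperative (not: is a franchise of a national chain) → Municipal Permit not required.

Innkeeper Authorization, Operating Certificate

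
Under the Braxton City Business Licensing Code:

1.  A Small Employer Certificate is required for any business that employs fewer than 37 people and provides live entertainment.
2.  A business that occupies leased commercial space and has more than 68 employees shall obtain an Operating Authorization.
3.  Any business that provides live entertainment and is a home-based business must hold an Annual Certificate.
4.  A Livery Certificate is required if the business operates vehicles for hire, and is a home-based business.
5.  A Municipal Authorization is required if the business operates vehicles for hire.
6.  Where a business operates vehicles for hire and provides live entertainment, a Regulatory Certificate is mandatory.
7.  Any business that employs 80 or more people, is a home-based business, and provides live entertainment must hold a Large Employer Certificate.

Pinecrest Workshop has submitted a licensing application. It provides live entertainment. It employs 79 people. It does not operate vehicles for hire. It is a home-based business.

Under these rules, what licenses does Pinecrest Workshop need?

1. employees 79 ≥ 37; provides live entertainment → Small Employer Certificate not required.
2. is a home-based business (not: occupies leased commercial space); employees 79 > 68 → Operating Authorization not required.
3. provides live entertainment; is a home-based business → Annual Certificate required.
4. does not operate vehicles for hire; is a home-based business → Livery Certificate not required.
5. does not operate vehicles for hire → Municipal Authorization not required.
6. does not operate vehicles for hire; provides live entertainment → Regulatory Certificate not required.
7. employees 79 < 80; is a home-based business; provides live entertainment → Large Employer Certificate not required.

Annual Certificate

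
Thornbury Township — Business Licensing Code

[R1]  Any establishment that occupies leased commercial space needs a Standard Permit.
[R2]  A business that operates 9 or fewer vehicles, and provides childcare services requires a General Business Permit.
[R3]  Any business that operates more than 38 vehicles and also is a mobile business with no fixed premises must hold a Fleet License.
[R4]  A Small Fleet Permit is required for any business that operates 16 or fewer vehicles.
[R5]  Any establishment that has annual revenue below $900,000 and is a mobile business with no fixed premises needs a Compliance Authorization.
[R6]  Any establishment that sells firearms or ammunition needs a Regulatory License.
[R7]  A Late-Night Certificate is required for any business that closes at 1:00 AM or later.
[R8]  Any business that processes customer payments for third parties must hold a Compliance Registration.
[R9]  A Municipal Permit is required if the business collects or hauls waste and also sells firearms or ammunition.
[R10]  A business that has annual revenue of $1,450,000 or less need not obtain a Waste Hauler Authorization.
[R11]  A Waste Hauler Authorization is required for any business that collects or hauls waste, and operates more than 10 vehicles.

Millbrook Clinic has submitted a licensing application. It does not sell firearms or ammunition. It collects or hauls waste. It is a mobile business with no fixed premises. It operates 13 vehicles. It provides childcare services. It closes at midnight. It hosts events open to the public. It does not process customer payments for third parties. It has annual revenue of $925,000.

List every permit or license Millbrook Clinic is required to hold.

[R1] is a mobile business with no fixed premises (not: occupies leased commercial space) → Standard Permit not required.
[R2] vehicles 13 > 9; provides childcare services → General Business Permit not required.
[R3] vehicles 13 ≤ 38; is a mobile business with no fixed premises → Fleet License not required.
[R4] vehicles 13 ≤ 16 → Small Fleet Permit required.
[R5] revenue $925,000 ≥ $900,000; is a mobile business with no fixed premises → Compliance Authorization not required.
[R6] does not sell firearms or ammunition → Regulatory License not required.
[R7] closes midnight, at/before 1:00 AM → Late-Night Certificate not required.
[R8] does not process customer payments for third parties → Compliance Registration not required.
[R9] collects or hauls waste; does not sell firearms or ammunition → Municipal Permit not required.
[R10] revenue $925,000 ≤ $1,450,000 → exempt from Waste Hauler Authorization.
[R11] collects or hauls waste; vehicles 13 > 10 → Waste Hauler Authorization required.

Small Fleet Permit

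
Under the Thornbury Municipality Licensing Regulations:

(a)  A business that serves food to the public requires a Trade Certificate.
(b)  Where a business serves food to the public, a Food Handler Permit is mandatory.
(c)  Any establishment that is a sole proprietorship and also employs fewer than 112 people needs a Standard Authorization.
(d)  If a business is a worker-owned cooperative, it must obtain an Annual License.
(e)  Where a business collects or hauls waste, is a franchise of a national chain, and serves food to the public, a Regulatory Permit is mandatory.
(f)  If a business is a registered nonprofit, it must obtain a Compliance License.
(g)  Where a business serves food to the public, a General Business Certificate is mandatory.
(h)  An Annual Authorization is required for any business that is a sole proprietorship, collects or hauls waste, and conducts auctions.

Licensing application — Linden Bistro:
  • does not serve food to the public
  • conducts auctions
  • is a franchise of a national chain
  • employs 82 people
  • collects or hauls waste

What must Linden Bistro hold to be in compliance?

(a) does not serve food to the public → Trade Certificate not required.
(b) does not serve food to the public → Food Handler Permit not required.
(c) is a franchise of a national chain (not: is a sole proprietorship); employees 82 < 112 → Standard Authorization not required.
(d) is a franchise of a national chain (not: is a worker-owned cooperative) → Annual License not required.
(e) collects or hauls waste; is a franchise of a national chain; does not serve food to the public → Regulatory Permit not required.
(f) is a franchise of a national chain (not: is a registered nonprofit) → Compliance License not required.
(g) does not serve food to the public → General Business Certificate not required.
(h) is a franchise of a national chain (not: is a sole proprietorship); collects or hauls waste; conducts auctions → Annual Authorization not required.

None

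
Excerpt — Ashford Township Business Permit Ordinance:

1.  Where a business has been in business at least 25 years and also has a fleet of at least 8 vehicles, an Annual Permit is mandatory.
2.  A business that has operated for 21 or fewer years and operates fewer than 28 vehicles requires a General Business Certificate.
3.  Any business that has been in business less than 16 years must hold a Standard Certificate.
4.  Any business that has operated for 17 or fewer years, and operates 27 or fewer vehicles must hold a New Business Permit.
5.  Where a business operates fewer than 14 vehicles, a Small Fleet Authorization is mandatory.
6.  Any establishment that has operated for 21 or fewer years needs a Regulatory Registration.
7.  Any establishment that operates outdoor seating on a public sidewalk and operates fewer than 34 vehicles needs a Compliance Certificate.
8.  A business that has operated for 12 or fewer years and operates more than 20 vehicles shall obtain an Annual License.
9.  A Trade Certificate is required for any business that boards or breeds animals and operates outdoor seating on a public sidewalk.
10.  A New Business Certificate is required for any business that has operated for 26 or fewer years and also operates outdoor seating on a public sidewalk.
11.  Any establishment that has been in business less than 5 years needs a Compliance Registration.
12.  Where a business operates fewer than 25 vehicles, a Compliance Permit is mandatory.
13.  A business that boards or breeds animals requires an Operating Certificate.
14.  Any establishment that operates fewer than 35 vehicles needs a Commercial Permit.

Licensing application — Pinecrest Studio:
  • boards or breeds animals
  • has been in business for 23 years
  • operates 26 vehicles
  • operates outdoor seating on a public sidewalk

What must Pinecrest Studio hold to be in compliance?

Commercial Permit, Compliance Certificate, New Business Certificate, Operating Certificate, Trade Certificate

1. years in business 23 < 25; vehicles 26 ≥ 8 → Annual Permit not required.
2. years in business 23 > 21; vehicles 26 < 28 → General Business Certificate not required.
3. years in business 23 ≥ 16 → Standard Certificate not required.
4. years in business 23 > 17; vehicles 26 ≤ 27 → New Business Permit not required.
5. vehicles 26 ≥ 14 → Small Fleet Authorization not required.
6. years in business 23 > 21 → Regulatory Registration not required.
7. operates outdoor seating on a public sidewalk; vehicles 26 < 34 → Compliance Certificate required.
8. years in business 23 > 12; vehicles 26 > 20 → Annual License not required.
9. boards or breeds animals; operates outdoor seating on a public sidewalk → Trade Certificate required.
10. years in business 23 ≤ 26; operates outdoor seating on a public sidewalk → New Business Certificate required.
11. years in business 23 ≥ 5 → Compliance Registration not required.
12. vehicles 26 ≥ 25 → Compliance Permit not required.
13. boards or breeds animals → Operating Certificate required.
14. vehicles 26 < 35 → Commercial Permit required.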